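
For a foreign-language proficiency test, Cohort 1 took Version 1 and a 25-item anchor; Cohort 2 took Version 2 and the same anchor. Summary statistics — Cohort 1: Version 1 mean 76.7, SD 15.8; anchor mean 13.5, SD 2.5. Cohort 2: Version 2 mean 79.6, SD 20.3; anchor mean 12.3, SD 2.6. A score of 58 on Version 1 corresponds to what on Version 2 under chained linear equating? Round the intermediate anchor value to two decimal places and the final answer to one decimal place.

Version 1 → anchor (Cohort 1): v = (2.5/15.8)(58 − 76.7) + 13.5 = 10.54
anchor → Version 2 (Cohort 2): y = (20.3/2.6)(10.54 − 12.3) + 79.6 = 65.9

65.9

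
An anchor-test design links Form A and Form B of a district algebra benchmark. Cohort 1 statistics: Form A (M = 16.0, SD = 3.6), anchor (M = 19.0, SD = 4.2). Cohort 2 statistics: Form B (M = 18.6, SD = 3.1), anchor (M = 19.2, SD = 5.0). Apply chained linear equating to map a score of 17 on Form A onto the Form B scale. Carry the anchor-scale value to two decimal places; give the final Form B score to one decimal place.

Form A → anchor (Cohort 1): v = (4.2/3.6)(17 − 16.0) + 19.0 = 20.17
anchor → Form B (Cohort 2): y = (3.1/5.0)(20.17 − 19.2) + 18.6 = 19.2

19.2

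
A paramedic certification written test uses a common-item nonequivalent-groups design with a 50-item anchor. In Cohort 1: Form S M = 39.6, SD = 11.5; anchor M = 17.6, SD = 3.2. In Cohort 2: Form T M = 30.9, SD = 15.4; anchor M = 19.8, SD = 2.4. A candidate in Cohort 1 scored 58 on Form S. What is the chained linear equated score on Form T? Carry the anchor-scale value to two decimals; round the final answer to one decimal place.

49.6

Form S → anchor (Cohort 1): v = (3.2/11.5)(58 − 39.6) + 17.6 = 22.72
anchor → Form T (Cohort 2): y = (15.4/2.4)(22.72 − 19.8) + 30.9 = 49.6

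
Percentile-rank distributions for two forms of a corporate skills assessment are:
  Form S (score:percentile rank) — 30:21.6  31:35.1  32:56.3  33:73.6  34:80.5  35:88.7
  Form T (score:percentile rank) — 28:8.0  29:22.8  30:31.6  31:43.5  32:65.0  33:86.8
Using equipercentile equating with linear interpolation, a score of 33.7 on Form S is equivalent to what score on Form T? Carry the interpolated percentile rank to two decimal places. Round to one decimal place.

PR of 33.7 on Form S: 73.6 + (33.7 − 33)/(34 − 33) × (80.5 − 73.6) = 78.43
On Form T, PR 78.43 falls between score 32 (PR 65.0) and 33 (PR 86.8).
Interpolate: 32 + (78.43 − 65.0)/(86.8 − 65.0) × (33 − 32) = 32.6

32.6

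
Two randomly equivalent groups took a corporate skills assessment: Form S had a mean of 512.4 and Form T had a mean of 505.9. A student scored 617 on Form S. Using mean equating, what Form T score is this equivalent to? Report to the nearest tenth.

Mean equating: y = x + (M_Y − M_X) = 617 + (505.9 − 512.4) = 610.5

610.5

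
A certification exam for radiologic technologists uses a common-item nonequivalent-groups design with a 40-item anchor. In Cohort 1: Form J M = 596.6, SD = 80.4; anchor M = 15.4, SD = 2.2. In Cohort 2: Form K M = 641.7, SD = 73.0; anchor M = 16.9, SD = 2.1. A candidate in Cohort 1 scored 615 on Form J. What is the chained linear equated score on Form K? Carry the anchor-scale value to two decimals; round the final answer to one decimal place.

Form J → anchor (Cohort 1): v = (2.2/80.4)(615 − 596.6) + 15.4 = 15.90
anchor → Form K (Cohort 2): y = (73.0/2.1)(15.90 − 16.9) + 641.7 = 606.9

606.9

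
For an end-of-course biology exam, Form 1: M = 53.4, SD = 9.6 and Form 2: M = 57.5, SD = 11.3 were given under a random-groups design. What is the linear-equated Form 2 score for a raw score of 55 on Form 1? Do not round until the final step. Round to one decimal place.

59.4

Linear equating: y = (SD_Y/SD_X)(x − M_X) + M_Y
y = (11.3/9.6)(55 − 53.4) + 57.5
y = 1.177083 × 1.6 + 57.5 = 1.8833 + 57.5 = 59.4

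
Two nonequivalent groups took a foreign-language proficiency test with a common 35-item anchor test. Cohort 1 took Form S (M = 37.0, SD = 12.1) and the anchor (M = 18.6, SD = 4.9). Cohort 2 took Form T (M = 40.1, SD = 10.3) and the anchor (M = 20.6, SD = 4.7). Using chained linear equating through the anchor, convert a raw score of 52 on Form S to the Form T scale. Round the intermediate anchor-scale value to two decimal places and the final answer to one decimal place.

49.0

Form S → anchor (Cohort 1): v = (4.9/12.1)(52 − 37.0) + 18.6 = 24.67
anchor → Form T (Cohort 2): y = (10.3/4.7)(24.67 − 20.6) + 40.1 = 49.0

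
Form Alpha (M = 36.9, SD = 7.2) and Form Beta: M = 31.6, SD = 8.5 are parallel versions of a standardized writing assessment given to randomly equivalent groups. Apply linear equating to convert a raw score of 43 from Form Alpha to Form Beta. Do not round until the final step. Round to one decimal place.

Linear equating: y = (SD_Y/SD_X)(x − M_X) + M_Y
y = (8.5/7.2)(43 − 36.9) + 31.6
y = 1.180556 × 6.1 + 31.6 = 7.2014 + 31.6 = 38.8

38.8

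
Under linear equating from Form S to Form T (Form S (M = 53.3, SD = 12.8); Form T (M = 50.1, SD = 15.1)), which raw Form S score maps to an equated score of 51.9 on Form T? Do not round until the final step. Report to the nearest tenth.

54.8

Invert y = (SD_Y/SD_X)(x − M_X) + M_Y:
x = (SD_X/SD_Y)(y − M_Y) + M_X = (12.8/15.1)(51.9 − 50.1) + 53.3
x = 0.847682 × 1.800 + 53.3 = 54.8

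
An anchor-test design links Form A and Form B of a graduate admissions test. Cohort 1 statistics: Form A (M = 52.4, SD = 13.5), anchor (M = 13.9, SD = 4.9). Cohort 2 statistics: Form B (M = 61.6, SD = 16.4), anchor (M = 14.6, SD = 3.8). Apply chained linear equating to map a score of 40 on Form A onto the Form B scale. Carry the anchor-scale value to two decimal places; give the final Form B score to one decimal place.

Form A → anchor (Cohort 1): v = (4.9/13.5)(40 − 52.4) + 13.9 = 9.40
anchor → Form B (Cohort 2): y = (16.4/3.8)(9.40 − 14.6) + 61.6 = 39.2

39.2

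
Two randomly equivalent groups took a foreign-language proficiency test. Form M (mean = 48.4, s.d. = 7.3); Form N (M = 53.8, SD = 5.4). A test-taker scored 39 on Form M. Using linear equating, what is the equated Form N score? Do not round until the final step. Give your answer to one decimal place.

Linear equating: y = (SD_Y/SD_X)(x − M_X) + M_Y
y = (5.4/7.3)(39 − 48.4) + 53.8
y = 0.739726 × -9.4 + 53.8 = -6.9534 + 53.8 = 46.8

46.8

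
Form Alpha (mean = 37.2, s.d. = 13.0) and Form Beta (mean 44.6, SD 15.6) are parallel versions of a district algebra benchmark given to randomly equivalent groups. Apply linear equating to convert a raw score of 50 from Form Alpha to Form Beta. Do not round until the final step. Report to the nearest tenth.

Linear equating: y = (SD_Y/SD_X)(x − M_X) + M_Y
y = (15.6/13.0)(50 − 37.2) + 44.6
y = 1.200000 × 12.8 + 44.6 = 15.3600 + 44.6 = 60.0

60.0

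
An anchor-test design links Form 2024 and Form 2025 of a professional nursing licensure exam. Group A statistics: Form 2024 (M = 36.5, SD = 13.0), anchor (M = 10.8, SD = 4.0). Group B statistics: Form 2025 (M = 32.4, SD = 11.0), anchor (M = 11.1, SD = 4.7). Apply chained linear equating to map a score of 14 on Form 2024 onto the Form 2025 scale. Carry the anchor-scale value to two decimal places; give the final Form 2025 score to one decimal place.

Form 2024 → anchor (Group A): v = (4.0/13.0)(14 − 36.5) + 10.8 = 3.88
anchor → Form 2025 (Group B): y = (11.0/4.7)(3.88 − 11.1) + 32.4 = 15.5

15.5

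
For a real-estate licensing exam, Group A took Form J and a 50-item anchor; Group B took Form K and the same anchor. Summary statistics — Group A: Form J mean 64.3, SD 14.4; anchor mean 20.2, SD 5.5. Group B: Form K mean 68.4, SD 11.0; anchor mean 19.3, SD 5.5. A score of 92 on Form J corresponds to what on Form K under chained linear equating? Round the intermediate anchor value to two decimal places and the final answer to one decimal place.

Form J → anchor (Group A): v = (5.5/14.4)(92 − 64.3) + 20.2 = 30.78
anchor → Form K (Group B): y = (11.0/5.5)(30.78 − 19.3) + 68.4 = 91.4

91.4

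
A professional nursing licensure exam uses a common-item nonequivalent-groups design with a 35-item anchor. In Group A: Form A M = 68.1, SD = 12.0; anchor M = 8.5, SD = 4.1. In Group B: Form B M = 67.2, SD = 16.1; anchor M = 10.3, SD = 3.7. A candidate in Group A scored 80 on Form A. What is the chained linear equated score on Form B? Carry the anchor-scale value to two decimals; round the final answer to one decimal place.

77.1

Form A → anchor (Group A): v = (4.1/12.0)(80 − 68.1) + 8.5 = 12.57
anchor → Form B (Group B): y = (16.1/3.7)(12.57 − 10.3) + 67.2 = 77.1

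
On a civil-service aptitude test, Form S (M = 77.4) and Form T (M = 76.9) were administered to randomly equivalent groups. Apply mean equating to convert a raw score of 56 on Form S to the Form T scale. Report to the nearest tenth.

Mean equating: y = x + (M_Y − M_X) = 56 + (76.9 − 77.4) = 55.5

55.5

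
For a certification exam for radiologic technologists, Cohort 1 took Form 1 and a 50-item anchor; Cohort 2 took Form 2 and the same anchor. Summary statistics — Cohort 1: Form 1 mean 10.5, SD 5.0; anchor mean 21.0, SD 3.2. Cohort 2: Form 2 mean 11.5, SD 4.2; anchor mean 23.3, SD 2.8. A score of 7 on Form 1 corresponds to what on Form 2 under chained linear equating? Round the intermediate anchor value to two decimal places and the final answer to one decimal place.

Form 1 → anchor (Cohort 1): v = (3.2/5.0)(7 − 10.5) + 21.0 = 18.76
anchor → Form 2 (Cohort 2): y = (4.2/2.8)(18.76 − 23.3) + 11.5 = 4.7

4.7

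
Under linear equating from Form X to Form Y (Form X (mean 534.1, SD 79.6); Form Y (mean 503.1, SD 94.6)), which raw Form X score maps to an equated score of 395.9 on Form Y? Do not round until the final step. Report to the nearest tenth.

Invert y = (SD_Y/SD_X)(x − M_X) + M_Y:
x = (SD_X/SD_Y)(y − M_Y) + M_X = (79.6/94.6)(395.9 − 503.1) + 534.1
x = 0.841438 × -107.200 + 534.1 = 443.9

443.9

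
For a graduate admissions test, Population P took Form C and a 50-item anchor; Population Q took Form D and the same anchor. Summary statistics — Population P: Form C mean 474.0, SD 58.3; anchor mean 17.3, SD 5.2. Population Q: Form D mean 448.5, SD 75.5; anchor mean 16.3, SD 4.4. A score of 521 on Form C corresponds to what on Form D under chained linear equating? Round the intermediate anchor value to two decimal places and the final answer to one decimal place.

Form C → anchor (Population P): v = (5.2/58.3)(521 − 474.0) + 17.3 = 21.49
anchor → Form D (Population Q): y = (75.5/4.4)(21.49 − 16.3) + 448.5 = 537.6

537.6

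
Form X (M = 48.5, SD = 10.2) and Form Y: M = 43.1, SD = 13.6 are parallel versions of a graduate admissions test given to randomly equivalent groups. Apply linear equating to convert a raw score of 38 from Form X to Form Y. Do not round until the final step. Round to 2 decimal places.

29.10

Linear equating: y = (SD_Y/SD_X)(x − M_X) + M_Y
y = (13.6/10.2)(38 − 48.5) + 43.1
y = 1.333333 × -10.5 + 43.1 = -14.0000 + 43.1 = 29.10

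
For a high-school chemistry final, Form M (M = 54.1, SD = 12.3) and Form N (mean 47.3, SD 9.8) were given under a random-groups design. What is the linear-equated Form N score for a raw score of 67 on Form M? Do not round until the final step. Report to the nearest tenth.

Linear equating: y = (SD_Y/SD_X)(x − M_X) + M_Y
y = (9.8/12.3)(67 − 54.1) + 47.3
y = 0.796748 × 12.9 + 47.3 = 10.2780 + 47.3 = 57.6

57.6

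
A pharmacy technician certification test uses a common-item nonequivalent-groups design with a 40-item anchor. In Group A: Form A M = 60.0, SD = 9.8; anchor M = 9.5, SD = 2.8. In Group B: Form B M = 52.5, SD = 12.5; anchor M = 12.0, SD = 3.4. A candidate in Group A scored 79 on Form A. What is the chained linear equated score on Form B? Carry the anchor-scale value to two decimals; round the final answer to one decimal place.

63.3

Form A → anchor (Group A): v = (2.8/9.8)(79 − 60.0) + 9.5 = 14.93
anchor → Form B (Group B): y = (12.5/3.4)(14.93 − 12.0) + 52.5 = 63.3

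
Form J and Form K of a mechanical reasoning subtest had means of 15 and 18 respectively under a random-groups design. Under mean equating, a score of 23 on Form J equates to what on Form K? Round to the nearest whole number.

26

Mean equating: y = x + (M_Y − M_X) = 23 + (18 − 15) = 26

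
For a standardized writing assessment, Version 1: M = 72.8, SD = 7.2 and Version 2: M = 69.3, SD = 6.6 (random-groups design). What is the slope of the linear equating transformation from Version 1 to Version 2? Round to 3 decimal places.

0.917

A = SD_Y / SD_X = 6.6 / 7.2 = 0.917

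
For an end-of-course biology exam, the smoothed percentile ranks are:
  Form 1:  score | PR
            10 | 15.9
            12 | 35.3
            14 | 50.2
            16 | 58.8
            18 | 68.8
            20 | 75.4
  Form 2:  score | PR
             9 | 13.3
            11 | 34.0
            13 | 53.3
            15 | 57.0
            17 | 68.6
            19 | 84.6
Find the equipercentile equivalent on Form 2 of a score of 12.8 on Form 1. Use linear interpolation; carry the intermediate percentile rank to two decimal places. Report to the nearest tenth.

PR of 12.8 on Form 1: 35.3 + (12.8 − 12)/(14 − 12) × (50.2 − 35.3) = 41.26
On Form 2, PR 41.26 falls between score 11 (PR 34.0) and 13 (PR 53.3).
Interpolate: 11 + (41.26 − 34.0)/(53.3 − 34.0) × (13 − 11) = 11.8

11.8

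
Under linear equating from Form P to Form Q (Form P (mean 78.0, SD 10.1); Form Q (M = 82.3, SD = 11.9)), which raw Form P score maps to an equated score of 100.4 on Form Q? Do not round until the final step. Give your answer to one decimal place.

93.4

Invert y = (SD_Y/SD_X)(x − M_X) + M_Y:
x = (SD_X/SD_Y)(y − M_Y) + M_X = (10.1/11.9)(100.4 − 82.3) + 78.0
x = 0.848739 × 18.100 + 78.0 = 93.4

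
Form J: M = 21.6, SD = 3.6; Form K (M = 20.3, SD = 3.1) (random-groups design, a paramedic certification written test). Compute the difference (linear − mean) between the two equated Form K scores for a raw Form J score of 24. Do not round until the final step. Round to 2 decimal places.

-0.33

Mean-equated: 24 + (20.3 − 21.6) = 22.70
Linear-equated: (3.1/3.6)(24 − 21.6) + 20.3 = 22.367
Difference = 22.367 − 22.70 = -0.33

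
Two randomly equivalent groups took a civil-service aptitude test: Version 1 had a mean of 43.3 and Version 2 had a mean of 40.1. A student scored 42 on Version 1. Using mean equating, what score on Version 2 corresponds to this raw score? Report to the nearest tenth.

Mean equating: y = x + (M_Y − M_X) = 42 + (40.1 − 43.3) = 38.8

38.8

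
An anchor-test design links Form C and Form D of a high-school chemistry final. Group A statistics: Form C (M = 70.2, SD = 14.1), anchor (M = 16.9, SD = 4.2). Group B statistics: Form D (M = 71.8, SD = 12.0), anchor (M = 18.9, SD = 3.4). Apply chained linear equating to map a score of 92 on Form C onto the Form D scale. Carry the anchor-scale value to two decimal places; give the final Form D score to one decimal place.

Form C → anchor (Group A): v = (4.2/14.1)(92 − 70.2) + 16.9 = 23.39
anchor → Form D (Group B): y = (12.0/3.4)(23.39 − 18.9) + 71.8 = 87.6

87.6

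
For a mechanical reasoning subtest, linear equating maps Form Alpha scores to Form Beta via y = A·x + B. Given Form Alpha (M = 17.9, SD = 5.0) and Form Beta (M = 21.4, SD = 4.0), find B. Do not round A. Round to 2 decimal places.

A = SD_Y / SD_X = 4.0 / 5.0 = 0.800000
B = M_Y − A·M_X = 21.4 − 0.800000 × 17.9 = 7.08

7.08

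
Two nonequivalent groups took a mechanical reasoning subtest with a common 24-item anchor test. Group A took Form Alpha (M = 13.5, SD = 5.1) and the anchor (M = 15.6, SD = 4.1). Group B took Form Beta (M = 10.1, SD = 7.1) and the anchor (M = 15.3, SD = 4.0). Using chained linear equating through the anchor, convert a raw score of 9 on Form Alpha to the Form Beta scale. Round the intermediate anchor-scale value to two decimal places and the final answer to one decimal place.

4.2

Form Alpha → anchor (Group A): v = (4.1/5.1)(9 − 13.5) + 15.6 = 11.98
anchor → Form Beta (Group B): y = (7.1/4.0)(11.98 − 15.3) + 10.1 = 4.2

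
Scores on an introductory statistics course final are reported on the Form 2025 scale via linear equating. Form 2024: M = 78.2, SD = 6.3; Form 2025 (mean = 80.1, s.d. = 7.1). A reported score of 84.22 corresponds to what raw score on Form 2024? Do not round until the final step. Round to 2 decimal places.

Invert y = (SD_Y/SD_X)(x − M_X) + M_Y:
x = (SD_X/SD_Y)(y − M_Y) + M_X = (6.3/7.1)(84.22 − 80.1) + 78.2
x = 0.887324 × 4.120 + 78.2 = 81.86

81.86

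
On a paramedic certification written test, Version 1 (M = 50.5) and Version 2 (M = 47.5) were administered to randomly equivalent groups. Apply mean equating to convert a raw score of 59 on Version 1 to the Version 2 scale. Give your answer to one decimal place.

56.0

Mean equating: y = x + (M_Y − M_X) = 59 + (47.5 − 50.5) = 56.0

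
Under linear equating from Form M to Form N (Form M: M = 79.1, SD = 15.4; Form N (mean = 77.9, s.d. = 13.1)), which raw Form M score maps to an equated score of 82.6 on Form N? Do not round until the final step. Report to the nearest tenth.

Invert y = (SD_Y/SD_X)(x − M_X) + M_Y:
x = (SD_X/SD_Y)(y − M_Y) + M_X = (15.4/13.1)(82.6 − 77.9) + 79.1
x = 1.175573 × 4.700 + 79.1 = 84.6

84.6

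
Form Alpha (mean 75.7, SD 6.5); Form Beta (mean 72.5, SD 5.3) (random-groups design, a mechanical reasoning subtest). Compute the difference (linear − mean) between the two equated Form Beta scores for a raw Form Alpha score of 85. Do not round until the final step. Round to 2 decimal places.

-1.72

Mean-equated: 85 + (72.5 − 75.7) = 81.80
Linear-equated: (5.3/6.5)(85 − 75.7) + 72.5 = 80.083
Difference = 80.083 − 81.80 = -1.72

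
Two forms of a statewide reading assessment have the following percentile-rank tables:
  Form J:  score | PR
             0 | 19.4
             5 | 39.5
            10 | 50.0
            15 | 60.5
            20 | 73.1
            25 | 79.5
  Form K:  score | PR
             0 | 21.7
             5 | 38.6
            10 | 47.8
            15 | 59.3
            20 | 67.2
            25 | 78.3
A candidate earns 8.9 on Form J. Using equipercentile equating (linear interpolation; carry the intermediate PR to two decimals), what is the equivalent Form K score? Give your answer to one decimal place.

PR of 8.9 on Form J: 39.5 + (8.9 − 5)/(10 − 5) × (50.0 − 39.5) = 47.69
On Form K, PR 47.69 falls between score 5 (PR 38.6) and 10 (PR 47.8).
Interpolate: 5 + (47.69 − 38.6)/(47.8 − 38.6) × (10 − 5) = 9.9

9.9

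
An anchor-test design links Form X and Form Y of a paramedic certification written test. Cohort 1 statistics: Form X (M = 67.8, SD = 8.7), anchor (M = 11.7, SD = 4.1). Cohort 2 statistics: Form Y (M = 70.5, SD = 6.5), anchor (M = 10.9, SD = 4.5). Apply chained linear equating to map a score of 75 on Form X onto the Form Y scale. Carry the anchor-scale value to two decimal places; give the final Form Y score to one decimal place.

76.6

Form X → anchor (Cohort 1): v = (4.1/8.7)(75 − 67.8) + 11.7 = 15.09
anchor → Form Y (Cohort 2): y = (6.5/4.5)(15.09 − 10.9) + 70.5 = 76.6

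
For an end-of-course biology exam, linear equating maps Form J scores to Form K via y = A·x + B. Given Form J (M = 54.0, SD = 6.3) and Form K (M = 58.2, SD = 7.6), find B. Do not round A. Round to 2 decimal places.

-6.94

A = SD_Y / SD_X = 7.6 / 6.3 = 1.206349
B = M_Y − A·M_X = 58.2 − 1.206349 × 54.0 = -6.94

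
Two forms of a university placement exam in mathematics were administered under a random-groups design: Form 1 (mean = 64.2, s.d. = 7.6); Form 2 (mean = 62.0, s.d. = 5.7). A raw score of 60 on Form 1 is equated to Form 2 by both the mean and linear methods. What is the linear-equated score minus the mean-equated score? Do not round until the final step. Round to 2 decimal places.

1.05

Mean-equated: 60 + (62.0 − 64.2) = 57.80
Linear-equated: (5.7/7.6)(60 − 64.2) + 62.0 = 58.850
Difference = 58.850 − 57.80 = 1.05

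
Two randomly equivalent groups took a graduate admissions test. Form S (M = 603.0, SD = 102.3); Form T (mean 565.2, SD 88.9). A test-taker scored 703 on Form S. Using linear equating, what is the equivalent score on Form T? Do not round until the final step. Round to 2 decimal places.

652.10

Linear equating: y = (SD_Y/SD_X)(x − M_X) + M_Y
y = (88.9/102.3)(703 − 603.0) + 565.2
y = 0.869013 × 100.0 + 565.2 = 86.9013 + 565.2 = 652.10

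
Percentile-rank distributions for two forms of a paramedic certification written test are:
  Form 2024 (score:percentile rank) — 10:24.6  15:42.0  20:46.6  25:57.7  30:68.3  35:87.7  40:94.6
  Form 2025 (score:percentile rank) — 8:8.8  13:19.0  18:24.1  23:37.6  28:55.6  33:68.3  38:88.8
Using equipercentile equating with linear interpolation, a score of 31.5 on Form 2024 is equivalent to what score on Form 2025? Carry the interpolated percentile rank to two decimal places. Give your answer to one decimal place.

PR of 31.5 on Form 2024: 68.3 + (31.5 − 30)/(35 − 30) × (87.7 − 68.3) = 74.12
On Form 2025, PR 74.12 falls between score 33 (PR 68.3) and 38 (PR 88.8).
Interpolate: 33 + (74.12 − 68.3)/(88.8 − 68.3) × (38 − 33) = 34.4

34.4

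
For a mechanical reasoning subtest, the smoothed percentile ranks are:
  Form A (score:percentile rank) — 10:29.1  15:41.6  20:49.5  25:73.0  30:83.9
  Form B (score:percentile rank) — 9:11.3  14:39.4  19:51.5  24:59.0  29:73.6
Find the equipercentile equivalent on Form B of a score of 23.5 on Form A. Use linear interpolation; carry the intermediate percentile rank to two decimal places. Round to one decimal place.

PR of 23.5 on Form A: 49.5 + (23.5 − 20)/(25 − 20) × (73.0 − 49.5) = 65.95
On Form B, PR 65.95 falls between score 24 (PR 59.0) and 29 (PR 73.6).
Interpolate: 24 + (65.95 − 59.0)/(73.6 − 59.0) × (29 − 24) = 26.4

26.4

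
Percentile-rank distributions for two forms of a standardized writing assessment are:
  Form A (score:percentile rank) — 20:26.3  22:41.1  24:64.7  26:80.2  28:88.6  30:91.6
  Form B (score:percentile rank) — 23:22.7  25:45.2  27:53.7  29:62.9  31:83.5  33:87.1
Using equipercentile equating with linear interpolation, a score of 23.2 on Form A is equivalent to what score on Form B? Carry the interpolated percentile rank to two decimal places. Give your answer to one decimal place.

27.3

PR of 23.2 on Form A: 41.1 + (23.2 − 22)/(24 − 22) × (64.7 − 41.1) = 55.26
On Form B, PR 55.26 falls between score 27 (PR 53.7) and 29 (PR 62.9).
Interpolate: 27 + (55.26 − 53.7)/(62.9 − 53.7) × (29 − 27) = 27.3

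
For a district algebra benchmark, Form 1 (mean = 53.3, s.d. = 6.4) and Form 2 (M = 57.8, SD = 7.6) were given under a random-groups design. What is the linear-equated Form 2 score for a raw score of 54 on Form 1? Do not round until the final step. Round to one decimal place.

58.6

Linear equating: y = (SD_Y/SD_X)(x − M_X) + M_Y
y = (7.6/6.4)(54 − 53.3) + 57.8
y = 1.187500 × 0.7 + 57.8 = 0.8313 + 57.8 = 58.6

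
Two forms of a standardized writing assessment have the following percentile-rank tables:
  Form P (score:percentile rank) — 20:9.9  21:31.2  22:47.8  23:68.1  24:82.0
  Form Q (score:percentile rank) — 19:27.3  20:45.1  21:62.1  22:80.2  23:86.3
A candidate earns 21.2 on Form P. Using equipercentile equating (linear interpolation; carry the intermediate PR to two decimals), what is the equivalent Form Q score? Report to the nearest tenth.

19.4

PR of 21.2 on Form P: 31.2 + (21.2 − 21)/(22 − 21) × (47.8 − 31.2) = 34.52
On Form Q, PR 34.52 falls between score 19 (PR 27.3) and 20 (PR 45.1).
Interpolate: 19 + (34.52 − 27.3)/(45.1 − 27.3) × (20 − 19) = 19.4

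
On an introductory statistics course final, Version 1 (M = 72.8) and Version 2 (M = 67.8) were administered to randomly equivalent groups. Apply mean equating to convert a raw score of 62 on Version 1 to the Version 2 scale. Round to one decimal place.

Mean equating: y = x + (M_Y − M_X) = 62 + (67.8 − 72.8) = 57.0

57.0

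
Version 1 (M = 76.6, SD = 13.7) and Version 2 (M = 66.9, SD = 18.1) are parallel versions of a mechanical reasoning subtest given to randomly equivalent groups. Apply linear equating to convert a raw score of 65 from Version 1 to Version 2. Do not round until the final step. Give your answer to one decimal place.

51.6

Linear equating: y = (SD_Y/SD_X)(x − M_X) + M_Y
y = (18.1/13.7)(65 − 76.6) + 66.9
y = 1.321168 × -11.6 + 66.9 = -15.3255 + 66.9 = 51.6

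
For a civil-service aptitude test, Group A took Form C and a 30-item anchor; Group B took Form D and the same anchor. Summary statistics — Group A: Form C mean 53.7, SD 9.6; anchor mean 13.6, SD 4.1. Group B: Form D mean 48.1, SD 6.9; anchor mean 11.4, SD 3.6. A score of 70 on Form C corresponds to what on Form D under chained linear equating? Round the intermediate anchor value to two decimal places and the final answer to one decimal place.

65.7

Form C → anchor (Group A): v = (4.1/9.6)(70 − 53.7) + 13.6 = 20.56
anchor → Form D (Group B): y = (6.9/3.6)(20.56 − 11.4) + 48.1 = 65.7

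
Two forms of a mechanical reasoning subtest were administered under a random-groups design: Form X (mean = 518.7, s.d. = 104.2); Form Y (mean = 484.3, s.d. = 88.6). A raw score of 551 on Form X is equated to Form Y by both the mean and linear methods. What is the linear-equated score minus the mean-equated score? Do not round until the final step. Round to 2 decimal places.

Mean-equated: 551 + (484.3 − 518.7) = 516.60
Linear-equated: (88.6/104.2)(551 − 518.7) + 484.3 = 511.764
Difference = 511.764 − 516.60 = -4.84

-4.84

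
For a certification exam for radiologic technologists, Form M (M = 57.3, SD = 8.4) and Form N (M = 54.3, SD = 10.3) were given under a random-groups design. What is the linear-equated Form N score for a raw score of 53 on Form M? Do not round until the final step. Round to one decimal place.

49.0

Linear equating: y = (SD_Y/SD_X)(x − M_X) + M_Y
y = (10.3/8.4)(53 − 57.3) + 54.3
y = 1.226190 × -4.3 + 54.3 = -5.2726 + 54.3 = 49.0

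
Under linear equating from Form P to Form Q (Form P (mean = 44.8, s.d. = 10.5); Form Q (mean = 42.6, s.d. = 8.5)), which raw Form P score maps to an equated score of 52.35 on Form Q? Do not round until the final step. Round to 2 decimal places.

Invert y = (SD_Y/SD_X)(x − M_X) + M_Y:
x = (SD_X/SD_Y)(y − M_Y) + M_X = (10.5/8.5)(52.35 − 42.6) + 44.8
x = 1.235294 × 9.750 + 44.8 = 56.84

56.84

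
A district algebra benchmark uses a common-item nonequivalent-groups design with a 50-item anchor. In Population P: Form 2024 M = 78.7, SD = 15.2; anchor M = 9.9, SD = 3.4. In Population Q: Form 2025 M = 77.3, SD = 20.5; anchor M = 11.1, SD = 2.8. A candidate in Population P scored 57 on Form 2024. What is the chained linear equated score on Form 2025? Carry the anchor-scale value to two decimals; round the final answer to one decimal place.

Form 2024 → anchor (Population P): v = (3.4/15.2)(57 − 78.7) + 9.9 = 5.05
anchor → Form 2025 (Population Q): y = (20.5/2.8)(5.05 − 11.1) + 77.3 = 33.0

33.0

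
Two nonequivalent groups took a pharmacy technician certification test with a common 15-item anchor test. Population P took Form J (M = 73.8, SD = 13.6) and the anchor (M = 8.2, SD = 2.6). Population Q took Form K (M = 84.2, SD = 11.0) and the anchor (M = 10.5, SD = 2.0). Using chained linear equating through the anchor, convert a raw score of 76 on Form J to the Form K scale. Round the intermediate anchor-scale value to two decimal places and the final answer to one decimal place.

73.9

Form J → anchor (Population P): v = (2.6/13.6)(76 − 73.8) + 8.2 = 8.62
anchor → Form K (Population Q): y = (11.0/2.0)(8.62 − 10.5) + 84.2 = 73.9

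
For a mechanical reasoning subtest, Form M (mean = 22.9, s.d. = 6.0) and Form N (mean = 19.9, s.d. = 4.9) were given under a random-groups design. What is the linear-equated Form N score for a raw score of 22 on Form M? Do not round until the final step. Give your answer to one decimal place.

19.2

Linear equating: y = (SD_Y/SD_X)(x − M_X) + M_Y
y = (4.9/6.0)(22 − 22.9) + 19.9
y = 0.816667 × -0.9 + 19.9 = -0.7350 + 19.9 = 19.2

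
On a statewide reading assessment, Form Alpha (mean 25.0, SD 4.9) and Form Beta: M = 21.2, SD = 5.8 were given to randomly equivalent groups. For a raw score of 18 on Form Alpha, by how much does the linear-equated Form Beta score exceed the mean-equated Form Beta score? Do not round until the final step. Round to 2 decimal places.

Mean-equated: 18 + (21.2 − 25.0) = 14.20
Linear-equated: (5.8/4.9)(18 − 25.0) + 21.2 = 12.914
Difference = 12.914 − 14.20 = -1.29

-1.29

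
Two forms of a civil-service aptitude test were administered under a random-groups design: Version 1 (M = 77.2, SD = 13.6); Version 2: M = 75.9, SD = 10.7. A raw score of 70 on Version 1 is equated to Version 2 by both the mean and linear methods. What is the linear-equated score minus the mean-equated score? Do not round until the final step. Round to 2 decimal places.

Mean-equated: 70 + (75.9 − 77.2) = 68.70
Linear-equated: (10.7/13.6)(70 − 77.2) + 75.9 = 70.235
Difference = 70.235 − 68.70 = 1.54

1.54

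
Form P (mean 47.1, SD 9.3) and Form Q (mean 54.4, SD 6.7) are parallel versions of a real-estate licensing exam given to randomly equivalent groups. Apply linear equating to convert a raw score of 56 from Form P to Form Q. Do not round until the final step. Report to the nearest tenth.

Linear equating: y = (SD_Y/SD_X)(x − M_X) + M_Y
y = (6.7/9.3)(56 − 47.1) + 54.4
y = 0.720430 × 8.9 + 54.4 = 6.4118 + 54.4 = 60.8

60.8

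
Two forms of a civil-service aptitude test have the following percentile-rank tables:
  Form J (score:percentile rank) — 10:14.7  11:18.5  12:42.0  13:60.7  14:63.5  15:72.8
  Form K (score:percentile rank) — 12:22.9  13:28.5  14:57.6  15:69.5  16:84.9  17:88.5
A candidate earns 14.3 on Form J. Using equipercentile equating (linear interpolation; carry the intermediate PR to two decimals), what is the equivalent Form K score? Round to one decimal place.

PR of 14.3 on Form J: 63.5 + (14.3 − 14)/(15 − 14) × (72.8 − 63.5) = 66.29
On Form K, PR 66.29 falls between score 14 (PR 57.6) and 15 (PR 69.5).
Interpolate: 14 + (66.29 − 57.6)/(69.5 − 57.6) × (15 − 14) = 14.7

14.7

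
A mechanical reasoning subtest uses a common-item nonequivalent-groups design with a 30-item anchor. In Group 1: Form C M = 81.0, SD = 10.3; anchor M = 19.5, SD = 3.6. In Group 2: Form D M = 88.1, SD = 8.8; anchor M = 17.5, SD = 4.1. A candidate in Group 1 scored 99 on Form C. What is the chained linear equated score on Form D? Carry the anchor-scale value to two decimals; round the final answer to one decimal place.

Form C → anchor (Group 1): v = (3.6/10.3)(99 − 81.0) + 19.5 = 25.79
anchor → Form D (Group 2): y = (8.8/4.1)(25.79 − 17.5) + 88.1 = 105.9

105.9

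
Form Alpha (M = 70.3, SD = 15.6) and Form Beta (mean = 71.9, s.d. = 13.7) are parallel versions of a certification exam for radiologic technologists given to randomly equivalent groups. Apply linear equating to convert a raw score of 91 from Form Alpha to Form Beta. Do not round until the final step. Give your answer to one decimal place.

90.1

Linear equating: y = (SD_Y/SD_X)(x − M_X) + M_Y
y = (13.7/15.6)(91 − 70.3) + 71.9
y = 0.878205 × 20.7 + 71.9 = 18.1788 + 71.9 = 90.1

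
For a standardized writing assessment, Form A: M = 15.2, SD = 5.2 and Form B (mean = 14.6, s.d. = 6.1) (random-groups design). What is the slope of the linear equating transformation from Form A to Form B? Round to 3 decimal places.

1.173

A = SD_Y / SD_X = 6.1 / 5.2 = 1.173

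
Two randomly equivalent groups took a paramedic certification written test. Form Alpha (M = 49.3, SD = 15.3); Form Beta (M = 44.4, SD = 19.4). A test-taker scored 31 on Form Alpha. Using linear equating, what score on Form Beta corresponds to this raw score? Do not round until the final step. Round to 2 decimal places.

Linear equating: y = (SD_Y/SD_X)(x − M_X) + M_Y
y = (19.4/15.3)(31 − 49.3) + 44.4
y = 1.267974 × -18.3 + 44.4 = -23.2039 + 44.4 = 21.20

21.20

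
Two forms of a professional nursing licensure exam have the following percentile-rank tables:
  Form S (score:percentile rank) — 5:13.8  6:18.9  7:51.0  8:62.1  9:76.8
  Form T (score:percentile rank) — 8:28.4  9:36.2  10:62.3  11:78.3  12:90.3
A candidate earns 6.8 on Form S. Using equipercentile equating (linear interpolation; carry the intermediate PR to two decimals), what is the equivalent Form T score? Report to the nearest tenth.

PR of 6.8 on Form S: 18.9 + (6.8 − 6)/(7 − 6) × (51.0 − 18.9) = 44.58
On Form T, PR 44.58 falls between score 9 (PR 36.2) and 10 (PR 62.3).
Interpolate: 9 + (44.58 − 36.2)/(62.3 − 36.2) × (10 − 9) = 9.3

9.3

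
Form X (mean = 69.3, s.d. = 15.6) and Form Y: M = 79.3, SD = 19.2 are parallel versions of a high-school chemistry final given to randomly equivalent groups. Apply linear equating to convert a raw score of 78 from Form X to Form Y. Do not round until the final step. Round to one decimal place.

90.0

Linear equating: y = (SD_Y/SD_X)(x − M_X) + M_Y
y = (19.2/15.6)(78 − 69.3) + 79.3
y = 1.230769 × 8.7 + 79.3 = 10.7077 + 79.3 = 90.0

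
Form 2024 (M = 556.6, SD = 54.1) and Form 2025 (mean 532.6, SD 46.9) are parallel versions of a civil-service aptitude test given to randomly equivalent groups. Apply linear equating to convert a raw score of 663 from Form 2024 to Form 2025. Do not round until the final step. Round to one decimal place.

Linear equating: y = (SD_Y/SD_X)(x − M_X) + M_Y
y = (46.9/54.1)(663 − 556.6) + 532.6
y = 0.866913 × 106.4 + 532.6 = 92.2396 + 532.6 = 624.8

624.8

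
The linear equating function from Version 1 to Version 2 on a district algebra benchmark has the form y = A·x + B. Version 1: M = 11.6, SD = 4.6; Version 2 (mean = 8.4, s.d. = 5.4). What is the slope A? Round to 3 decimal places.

A = SD_Y / SD_X = 5.4 / 4.6 = 1.174

1.174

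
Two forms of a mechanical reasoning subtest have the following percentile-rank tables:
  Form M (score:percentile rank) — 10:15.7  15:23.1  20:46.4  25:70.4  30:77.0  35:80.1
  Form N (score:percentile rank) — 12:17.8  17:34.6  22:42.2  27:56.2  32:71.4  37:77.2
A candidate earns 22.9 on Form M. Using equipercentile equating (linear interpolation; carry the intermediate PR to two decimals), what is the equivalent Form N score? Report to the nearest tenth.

28.4

PR of 22.9 on Form M: 46.4 + (22.9 − 20)/(25 − 20) × (70.4 − 46.4) = 60.32
On Form N, PR 60.32 falls between score 27 (PR 56.2) and 32 (PR 71.4).
Interpolate: 27 + (60.32 − 56.2)/(71.4 − 56.2) × (32 − 27) = 28.4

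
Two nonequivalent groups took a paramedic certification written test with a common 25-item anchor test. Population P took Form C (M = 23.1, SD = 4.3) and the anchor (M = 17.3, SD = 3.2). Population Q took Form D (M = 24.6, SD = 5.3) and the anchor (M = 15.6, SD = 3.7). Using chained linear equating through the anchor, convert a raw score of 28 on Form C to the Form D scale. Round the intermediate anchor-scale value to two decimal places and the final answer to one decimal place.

Form C → anchor (Population P): v = (3.2/4.3)(28 − 23.1) + 17.3 = 20.95
anchor → Form D (Population Q): y = (5.3/3.7)(20.95 − 15.6) + 24.6 = 32.3

32.3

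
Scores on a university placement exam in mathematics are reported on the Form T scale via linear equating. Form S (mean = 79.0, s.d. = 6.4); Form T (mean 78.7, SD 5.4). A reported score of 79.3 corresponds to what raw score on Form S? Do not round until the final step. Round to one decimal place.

79.7

Invert y = (SD_Y/SD_X)(x − M_X) + M_Y:
x = (SD_X/SD_Y)(y − M_Y) + M_X = (6.4/5.4)(79.3 − 78.7) + 79.0
x = 1.185185 × 0.600 + 79.0 = 79.7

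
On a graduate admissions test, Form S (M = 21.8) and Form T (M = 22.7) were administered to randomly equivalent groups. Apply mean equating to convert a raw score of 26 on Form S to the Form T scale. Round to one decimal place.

26.9

Mean equating: y = x + (M_Y − M_X) = 26 + (22.7 − 21.8) = 26.9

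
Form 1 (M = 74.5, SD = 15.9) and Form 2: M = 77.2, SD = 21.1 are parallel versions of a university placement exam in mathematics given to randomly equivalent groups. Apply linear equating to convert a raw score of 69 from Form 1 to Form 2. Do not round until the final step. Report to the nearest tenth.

69.9

Linear equating: y = (SD_Y/SD_X)(x − M_X) + M_Y
y = (21.1/15.9)(69 − 74.5) + 77.2
y = 1.327044 × -5.5 + 77.2 = -7.2987 + 77.2 = 69.9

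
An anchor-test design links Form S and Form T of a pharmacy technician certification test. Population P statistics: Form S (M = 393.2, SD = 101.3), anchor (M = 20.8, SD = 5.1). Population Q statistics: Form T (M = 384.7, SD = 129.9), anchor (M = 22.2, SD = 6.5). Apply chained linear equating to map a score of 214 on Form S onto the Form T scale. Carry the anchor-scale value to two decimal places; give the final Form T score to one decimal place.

Form S → anchor (Population P): v = (5.1/101.3)(214 − 393.2) + 20.8 = 11.78
anchor → Form T (Population Q): y = (129.9/6.5)(11.78 − 22.2) + 384.7 = 176.5

176.5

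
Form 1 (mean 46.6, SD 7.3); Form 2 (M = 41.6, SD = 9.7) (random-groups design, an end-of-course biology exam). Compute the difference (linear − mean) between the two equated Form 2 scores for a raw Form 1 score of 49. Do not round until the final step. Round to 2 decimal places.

Mean-equated: 49 + (41.6 − 46.6) = 44.00
Linear-equated: (9.7/7.3)(49 − 46.6) + 41.6 = 44.789
Difference = 44.789 − 44.00 = 0.79

0.79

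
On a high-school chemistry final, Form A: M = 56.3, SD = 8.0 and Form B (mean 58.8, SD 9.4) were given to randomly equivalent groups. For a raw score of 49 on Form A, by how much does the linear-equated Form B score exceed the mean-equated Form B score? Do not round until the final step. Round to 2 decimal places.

Mean-equated: 49 + (58.8 − 56.3) = 51.50
Linear-equated: (9.4/8.0)(49 − 56.3) + 58.8 = 50.222
Difference = 50.222 − 51.50 = -1.28

-1.28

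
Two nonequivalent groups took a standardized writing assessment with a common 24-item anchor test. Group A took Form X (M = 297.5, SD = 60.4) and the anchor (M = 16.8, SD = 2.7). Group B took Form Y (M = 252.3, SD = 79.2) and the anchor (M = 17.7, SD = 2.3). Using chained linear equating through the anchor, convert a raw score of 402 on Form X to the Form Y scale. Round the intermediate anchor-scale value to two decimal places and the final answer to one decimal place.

Form X → anchor (Group A): v = (2.7/60.4)(402 − 297.5) + 16.8 = 21.47
anchor → Form Y (Group B): y = (79.2/2.3)(21.47 − 17.7) + 252.3 = 382.1

382.1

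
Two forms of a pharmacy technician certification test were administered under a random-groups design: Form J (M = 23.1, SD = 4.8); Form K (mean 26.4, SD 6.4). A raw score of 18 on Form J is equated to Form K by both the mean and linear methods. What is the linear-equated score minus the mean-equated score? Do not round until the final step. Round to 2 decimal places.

-1.70

Mean-equated: 18 + (26.4 − 23.1) = 21.30
Linear-equated: (6.4/4.8)(18 − 23.1) + 26.4 = 19.600
Difference = 19.600 − 21.30 = -1.70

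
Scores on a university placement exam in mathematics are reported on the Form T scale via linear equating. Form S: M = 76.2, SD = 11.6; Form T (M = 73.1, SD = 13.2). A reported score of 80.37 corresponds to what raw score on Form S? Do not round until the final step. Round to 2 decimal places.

82.59

Invert y = (SD_Y/SD_X)(x − M_X) + M_Y:
x = (SD_X/SD_Y)(y − M_Y) + M_X = (11.6/13.2)(80.37 − 73.1) + 76.2
x = 0.878788 × 7.270 + 76.2 = 82.59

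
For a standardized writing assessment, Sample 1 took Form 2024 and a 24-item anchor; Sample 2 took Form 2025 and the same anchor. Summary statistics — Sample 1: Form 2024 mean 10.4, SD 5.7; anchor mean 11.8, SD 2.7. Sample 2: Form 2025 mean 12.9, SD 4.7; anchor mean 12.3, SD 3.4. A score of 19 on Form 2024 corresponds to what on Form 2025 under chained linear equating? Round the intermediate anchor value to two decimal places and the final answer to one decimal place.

Form 2024 → anchor (Sample 1): v = (2.7/5.7)(19 − 10.4) + 11.8 = 15.87
anchor → Form 2025 (Sample 2): y = (4.7/3.4)(15.87 − 12.3) + 12.9 = 17.8

17.8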